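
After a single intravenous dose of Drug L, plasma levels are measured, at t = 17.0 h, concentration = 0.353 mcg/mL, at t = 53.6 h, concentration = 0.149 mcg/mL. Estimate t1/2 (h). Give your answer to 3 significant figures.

k = ln(C₁/C₂) / (t₂ − t₁) = ln(0.353/0.149) / (53.6 − 17.0)
  = 0.8625 / 36.60 = 0.02357 h⁻¹
t½ = ln2 / k = 0.693147 / 0.02357 = 29.41 h

29.4 h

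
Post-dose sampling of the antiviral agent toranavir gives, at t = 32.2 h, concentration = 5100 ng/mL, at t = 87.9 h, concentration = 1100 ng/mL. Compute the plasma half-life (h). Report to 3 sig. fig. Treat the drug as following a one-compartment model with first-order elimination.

25.2 h

k = ln(C₁/C₂) / (t₂ − t₁) = ln(5100/1100) / (87.9 − 32.2)
  = 1.534 / 55.70 = 0.02754 h⁻¹
t½ = ln2 / k = 0.693147 / 0.02754 = 25.17 h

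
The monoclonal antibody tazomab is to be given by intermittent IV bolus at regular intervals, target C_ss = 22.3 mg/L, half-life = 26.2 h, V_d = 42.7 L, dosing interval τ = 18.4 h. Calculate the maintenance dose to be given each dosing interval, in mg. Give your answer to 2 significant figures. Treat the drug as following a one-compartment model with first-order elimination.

460 mg

k = ln2 / t½ = 0.693147 / 26.2 = 0.02646 h⁻¹
CL = k × Vd = 0.02646 × 42.7 = 1.130 L/h
At steady state, Dose/τ = Css × CL.
Dose = Css × CL × τ = 22.3 × 1.130 × 18.4 = 463.7 mg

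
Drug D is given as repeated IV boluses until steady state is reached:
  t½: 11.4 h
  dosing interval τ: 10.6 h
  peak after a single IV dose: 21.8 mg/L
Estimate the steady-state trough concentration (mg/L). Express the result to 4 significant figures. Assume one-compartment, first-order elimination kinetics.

24.09 mg/L

k = ln2 / t½ = 0.693147 / 11.4 = 0.06080 h⁻¹
e^(−kτ) = e^(−0.06080 × 10.6) = 0.5249
Accumulation ratio R = 1 / (1 − e^(−kτ)) = 1 / (1 − 0.5249) = 2.105
Steady-state trough = C₀ × R × e^(−kτ) = 21.8 × 2.105 × 0.5249 = 24.09 mg/L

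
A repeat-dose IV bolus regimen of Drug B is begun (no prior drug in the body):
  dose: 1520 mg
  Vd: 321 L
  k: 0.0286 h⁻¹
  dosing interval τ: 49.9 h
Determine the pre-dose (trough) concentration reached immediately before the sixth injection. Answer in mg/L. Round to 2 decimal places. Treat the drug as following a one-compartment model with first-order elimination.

C₀ per dose = Dose / Vd = 1520 / 321 = 4.735 mg/L
Fraction remaining after one interval: r = e^(−kτ) = e^(−0.02860 × 49.9) = 0.2400
Before dose 6, 5 doses have been given (aged 1τ, 2τ, 3τ, 4τ, 5τ).
C_trough = C₀ × (r + r² + … + r^5) = C₀ × r(1−r^5)/(1−r)
        = 4.735 × 0.2400 × (1 − 0.0007963) / (1 − 0.2400) = 1.494 mg/L

1.49 mg/L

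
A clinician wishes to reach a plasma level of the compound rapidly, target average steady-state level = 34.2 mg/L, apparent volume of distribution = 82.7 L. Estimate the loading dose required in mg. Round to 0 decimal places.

LD = Css × Vd = 34.2 × 82.7 = 2828 mg

2828 mg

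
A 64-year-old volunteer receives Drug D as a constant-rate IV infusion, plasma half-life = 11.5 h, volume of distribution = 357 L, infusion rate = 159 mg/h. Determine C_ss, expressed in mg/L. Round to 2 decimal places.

7.39 mg/L

k = ln2 / t½ = 0.693147 / 11.5 = 0.06027 h⁻¹
CL = k × Vd = 0.06027 × 357 = 21.52 L/h
At steady state Css = R₀ / CL = 159 / 21.52 = 7.388 mg/L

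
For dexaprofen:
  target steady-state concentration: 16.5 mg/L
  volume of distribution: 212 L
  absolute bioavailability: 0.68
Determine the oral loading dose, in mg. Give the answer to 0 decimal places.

5144 mg

LD = Css × Vd / F = 16.5 × 212 / 0.68 = 5144 mg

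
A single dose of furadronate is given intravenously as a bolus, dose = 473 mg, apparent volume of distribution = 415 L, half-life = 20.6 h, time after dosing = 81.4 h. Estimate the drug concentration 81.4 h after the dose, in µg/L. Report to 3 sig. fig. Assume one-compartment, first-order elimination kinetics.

C₀ = Dose / Vd = 473.0 / 415 = 1.140 mg/L
k = ln2 / t½ = 0.693147 / 20.6 = 0.03365 h⁻¹
C = C₀ · e^(−k·t) = 1.140 × e^(−0.03365 × 81.4)
  = 1.140 × 0.06463 = 0.07368 mg/L
Convert: 0.07368 mg/L × 1000 = 73.68 µg/L

73.7 µg/L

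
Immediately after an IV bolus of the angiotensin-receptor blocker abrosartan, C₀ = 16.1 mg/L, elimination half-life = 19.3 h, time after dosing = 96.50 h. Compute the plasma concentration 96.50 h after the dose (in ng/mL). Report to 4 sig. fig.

503.1 ng/mL

k = ln2 / t½ = 0.693147 / 19.3 = 0.03591 h⁻¹
t / t½ = 96.50 / 19.3 = 5 half-lives
C = C₀ × (1/2)^5 = 16.10 × 0.03125 = 0.5031 mg/L
Convert: 0.5031 mg/L × 1000 = 503.1 ng/mL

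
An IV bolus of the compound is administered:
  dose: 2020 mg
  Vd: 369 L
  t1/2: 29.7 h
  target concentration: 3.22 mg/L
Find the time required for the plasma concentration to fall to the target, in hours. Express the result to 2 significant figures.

C₀ = Dose / Vd = 2020 / 369 = 5.474 mg/L
k = ln2 / t½ = 0.693147 / 29.7 = 0.02334 h⁻¹
t = ln(C₀ / C) / k = ln(5.474 / 3.22) / 0.02334
  = ln(1.700) / 0.02334 = 0.5306 / 0.02334 = 22.73 h

23 h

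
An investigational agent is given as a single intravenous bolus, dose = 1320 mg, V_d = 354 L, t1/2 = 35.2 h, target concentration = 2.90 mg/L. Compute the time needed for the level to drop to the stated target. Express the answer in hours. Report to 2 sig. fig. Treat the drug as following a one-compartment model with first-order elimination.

C₀ = Dose / Vd = 1320 / 354 = 3.729 mg/L
k = ln2 / t½ = 0.693147 / 35.2 = 0.01969 h⁻¹
t = ln(C₀ / C) / k = ln(3.729 / 2.90) / 0.01969
  = ln(1.286) / 0.01969 = 0.2515 / 0.01969 = 12.77 h

13 h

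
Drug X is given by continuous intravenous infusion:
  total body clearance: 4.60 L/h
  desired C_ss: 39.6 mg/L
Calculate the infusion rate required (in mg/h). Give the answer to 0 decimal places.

At steady state, infusion rate R₀ = Css × CL = 39.6 × 4.600 = 182.2 mg/h

182 mg/h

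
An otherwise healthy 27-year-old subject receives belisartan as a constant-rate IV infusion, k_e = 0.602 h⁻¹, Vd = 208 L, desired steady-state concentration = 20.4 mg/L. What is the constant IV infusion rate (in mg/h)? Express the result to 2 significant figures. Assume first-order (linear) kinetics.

2600 mg/h

CL = k × Vd = 0.6020 × 208 = 125.2 L/h
At steady state, infusion rate R₀ = Css × CL = 20.4 × 125.2 = 2554 mg/h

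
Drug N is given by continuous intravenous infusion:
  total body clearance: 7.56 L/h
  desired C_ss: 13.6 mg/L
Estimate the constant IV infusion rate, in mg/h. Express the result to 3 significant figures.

At steady state, infusion rate R₀ = Css × CL = 13.6 × 7.560 = 102.8 mg/h

103 mg/h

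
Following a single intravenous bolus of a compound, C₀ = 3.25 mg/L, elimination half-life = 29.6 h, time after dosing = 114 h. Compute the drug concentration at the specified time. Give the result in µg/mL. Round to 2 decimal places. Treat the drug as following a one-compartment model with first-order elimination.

0.23 µg/mL

k = ln2 / t½ = 0.693147 / 29.6 = 0.02342 h⁻¹
C = C₀ · e^(−k·t) = 3.250 × e^(−0.02342 × 114)
  = 3.250 × 0.06926 = 0.2251 mg/L
(0.2251 mg/L = 0.2251 µg/mL)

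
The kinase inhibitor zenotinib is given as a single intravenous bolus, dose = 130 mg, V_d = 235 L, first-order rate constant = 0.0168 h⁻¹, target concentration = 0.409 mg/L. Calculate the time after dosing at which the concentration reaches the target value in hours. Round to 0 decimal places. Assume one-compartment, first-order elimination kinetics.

18 h

C₀ = Dose / Vd = 130.0 / 235 = 0.5532 mg/L
t = ln(C₀ / C) / k = ln(0.5532 / 0.409) / 0.01680
  = ln(1.353) / 0.01680 = 0.3023 / 0.01680 = 17.99 h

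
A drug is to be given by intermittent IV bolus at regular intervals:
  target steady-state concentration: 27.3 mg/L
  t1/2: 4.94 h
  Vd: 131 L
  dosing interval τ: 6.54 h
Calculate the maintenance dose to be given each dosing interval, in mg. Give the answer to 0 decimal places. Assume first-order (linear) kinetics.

3282 mg

k = ln2 / t½ = 0.693147 / 4.94 = 0.1403 h⁻¹
CL = k × Vd = 0.1403 × 131 = 18.38 L/h
At steady state, Dose/τ = Css × CL.
Dose = Css × CL × τ = 27.3 × 18.38 × 6.54 = 3282 mg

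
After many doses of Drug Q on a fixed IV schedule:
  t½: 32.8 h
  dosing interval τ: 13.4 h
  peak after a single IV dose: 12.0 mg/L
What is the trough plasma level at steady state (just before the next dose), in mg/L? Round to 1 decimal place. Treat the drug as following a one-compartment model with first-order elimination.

36.7 mg/L

k = ln2 / t½ = 0.693147 / 32.8 = 0.02113 h⁻¹
e^(−kτ) = e^(−0.02113 × 13.4) = 0.7534
Accumulation ratio R = 1 / (1 − e^(−kτ)) = 1 / (1 − 0.7534) = 4.055
Steady-state trough = C₀ × R × e^(−kτ) = 12.0 × 4.055 × 0.7534 = 36.66 mg/L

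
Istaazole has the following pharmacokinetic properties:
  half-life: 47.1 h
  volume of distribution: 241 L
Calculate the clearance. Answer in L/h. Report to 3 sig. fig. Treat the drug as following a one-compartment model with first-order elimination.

3.55 L/h

k = ln2 / t½ = 0.693147 / 47.1 = 0.01472 h⁻¹
CL = k × Vd = 0.01472 × 241 = 3.548 L/h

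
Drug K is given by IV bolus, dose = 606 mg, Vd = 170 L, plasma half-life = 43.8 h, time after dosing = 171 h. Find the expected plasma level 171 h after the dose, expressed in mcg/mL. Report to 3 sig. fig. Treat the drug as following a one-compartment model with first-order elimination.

C₀ = Dose / Vd = 606.0 / 170 = 3.565 mg/L
k = ln2 / t½ = 0.693147 / 43.8 = 0.01583 h⁻¹
C = C₀ · e^(−k·t) = 3.565 × e^(−0.01583 × 171)
  = 3.565 × 0.06674 = 0.2379 mg/L
(0.2379 mg/L = 0.2379 mcg/mL)

0.238 mcg/mL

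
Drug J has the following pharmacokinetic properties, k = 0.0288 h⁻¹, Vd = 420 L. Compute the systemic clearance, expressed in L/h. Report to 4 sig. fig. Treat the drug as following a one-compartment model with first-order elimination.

12.10 L/h

CL = k × Vd = 0.0288 × 420 = 12.10 L/h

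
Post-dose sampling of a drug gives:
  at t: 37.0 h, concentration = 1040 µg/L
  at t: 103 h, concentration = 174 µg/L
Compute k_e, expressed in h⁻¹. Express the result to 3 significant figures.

k = ln(C₁/C₂) / (t₂ − t₁) = ln(1040/174) / (103 − 37.0)
  = 1.788 / 66.00 = 0.02709 h⁻¹

0.0271 h⁻¹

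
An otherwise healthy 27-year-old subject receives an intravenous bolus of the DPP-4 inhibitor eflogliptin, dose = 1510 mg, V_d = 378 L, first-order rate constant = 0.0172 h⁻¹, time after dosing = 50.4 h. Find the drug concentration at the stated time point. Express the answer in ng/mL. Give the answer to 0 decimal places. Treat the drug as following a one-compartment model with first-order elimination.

C₀ = Dose / Vd = 1510 / 378 = 3.995 mg/L
C = C₀ · e^(−k·t) = 3.995 × e^(−0.01720 × 50.4)
  = 3.995 × 0.4203 = 1.679 mg/L
Convert: 1.679 mg/L × 1000 = 1679 ng/mL

1679 ng/mL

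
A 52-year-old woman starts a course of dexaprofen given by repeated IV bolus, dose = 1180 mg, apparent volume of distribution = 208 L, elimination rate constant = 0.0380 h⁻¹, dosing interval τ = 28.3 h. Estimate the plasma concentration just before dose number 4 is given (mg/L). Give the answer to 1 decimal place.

2.8 mg/L

C₀ per dose = Dose / Vd = 1180 / 208 = 5.673 mg/L
Fraction remaining after one interval: r = e^(−kτ) = e^(−0.03800 × 28.3) = 0.3412
Before dose 4, 3 doses have been given (aged 1τ, 2τ, 3τ).
C_trough = C₀ × (r + r² + … + r^3) = C₀ × r(1−r^3)/(1−r)
        = 5.673 × 0.3412 × (1 − 0.03972) / (1 − 0.3412) = 2.821 mg/L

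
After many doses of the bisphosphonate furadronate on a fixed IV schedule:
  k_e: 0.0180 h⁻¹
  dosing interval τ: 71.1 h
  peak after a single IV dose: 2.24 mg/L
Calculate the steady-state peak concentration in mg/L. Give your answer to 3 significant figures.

e^(−kτ) = e^(−0.01800 × 71.1) = 0.2781
Accumulation ratio R = 1 / (1 − e^(−kτ)) = 1 / (1 − 0.2781) = 1.385
Steady-state peak = C₀ × R = 2.24 × 1.385 = 3.102 mg/L

3.10 mg/L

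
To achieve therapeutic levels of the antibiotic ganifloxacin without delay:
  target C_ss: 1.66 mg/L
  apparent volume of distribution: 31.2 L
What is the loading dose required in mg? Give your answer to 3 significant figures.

LD = Css × Vd = 1.66 × 31.2 = 51.79 mg

51.8 mg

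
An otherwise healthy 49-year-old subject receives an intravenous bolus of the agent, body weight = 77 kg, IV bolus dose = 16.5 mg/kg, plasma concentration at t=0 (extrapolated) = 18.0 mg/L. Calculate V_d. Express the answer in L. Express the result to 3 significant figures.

Dose = 16.5 × 77 = 1271 mg
Vd = Dose / C₀ = 1271 / 18.0 = 70.61 L

70.6 L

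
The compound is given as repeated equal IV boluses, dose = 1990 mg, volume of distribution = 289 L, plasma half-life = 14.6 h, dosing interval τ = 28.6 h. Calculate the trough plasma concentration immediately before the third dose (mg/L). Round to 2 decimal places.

2.23 mg/L

C₀ per dose = Dose / Vd = 1990 / 289 = 6.886 mg/L
k = ln2 / t½ = 0.693147 / 14.6 = 0.04748 h⁻¹
Fraction remaining after one interval: r = e^(−kτ) = e^(−0.04748 × 28.6) = 0.2572
Before dose 3, 2 doses have been given (aged 1τ, 2τ).
C_trough = C₀ × (r + r²) = 6.886 × (0.2572 + 0.06615) = 2.227 mg/L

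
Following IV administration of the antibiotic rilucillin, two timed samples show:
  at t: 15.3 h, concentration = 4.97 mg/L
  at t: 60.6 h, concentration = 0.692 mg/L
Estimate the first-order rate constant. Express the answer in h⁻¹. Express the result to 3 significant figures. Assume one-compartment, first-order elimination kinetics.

k = ln(C₁/C₂) / (t₂ − t₁) = ln(4.97/0.692) / (60.6 − 15.3)
  = 1.972 / 45.30 = 0.04353 h⁻¹

0.0435 h⁻¹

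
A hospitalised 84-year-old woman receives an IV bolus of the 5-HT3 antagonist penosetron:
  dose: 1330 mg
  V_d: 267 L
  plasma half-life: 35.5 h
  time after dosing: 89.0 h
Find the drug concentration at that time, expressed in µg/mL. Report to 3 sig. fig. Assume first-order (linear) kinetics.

C₀ = Dose / Vd = 1330 / 267 = 4.981 mg/L
k = ln2 / t½ = 0.693147 / 35.5 = 0.01953 h⁻¹
C = C₀ · e^(−k·t) = 4.981 × e^(−0.01953 × 89.0)
  = 4.981 × 0.1758 = 0.8757 mg/L
(0.8757 mg/L = 0.8757 µg/mL)

0.876 µg/mL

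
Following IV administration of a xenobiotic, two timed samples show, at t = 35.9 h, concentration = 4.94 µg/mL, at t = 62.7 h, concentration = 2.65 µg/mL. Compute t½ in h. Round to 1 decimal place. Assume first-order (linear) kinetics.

29.8 h

k = ln(C₁/C₂) / (t₂ − t₁) = ln(4.94/2.65) / (62.7 − 35.9)
  = 0.6228 / 26.80 = 0.02324 h⁻¹
t½ = ln2 / k = 0.693147 / 0.02324 = 29.83 h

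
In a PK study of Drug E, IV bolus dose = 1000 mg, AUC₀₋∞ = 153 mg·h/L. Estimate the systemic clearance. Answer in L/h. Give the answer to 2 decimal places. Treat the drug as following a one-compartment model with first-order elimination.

CL = Dose / AUC = 1000 / 153 = 6.536 L/h

6.54 L/h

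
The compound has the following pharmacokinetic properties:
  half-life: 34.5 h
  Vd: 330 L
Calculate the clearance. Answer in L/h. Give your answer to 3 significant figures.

6.63 L/h

k = ln2 / t½ = 0.693147 / 34.5 = 0.02009 h⁻¹
CL = k × Vd = 0.02009 × 330 = 6.630 L/h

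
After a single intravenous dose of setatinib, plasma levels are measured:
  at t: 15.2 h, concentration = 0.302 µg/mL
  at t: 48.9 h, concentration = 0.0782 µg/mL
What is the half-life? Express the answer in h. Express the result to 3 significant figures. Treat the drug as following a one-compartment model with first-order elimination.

17.3 h

k = ln(C₁/C₂) / (t₂ − t₁) = ln(0.302/0.0782) / (48.9 − 15.2)
  = 1.351 / 33.70 = 0.04009 h⁻¹
t½ = ln2 / k = 0.693147 / 0.04009 = 17.29 h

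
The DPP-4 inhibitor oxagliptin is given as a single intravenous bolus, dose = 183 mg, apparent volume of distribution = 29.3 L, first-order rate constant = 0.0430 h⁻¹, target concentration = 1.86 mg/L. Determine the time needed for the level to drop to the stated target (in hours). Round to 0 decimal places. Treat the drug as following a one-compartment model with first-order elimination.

28 h

C₀ = Dose / Vd = 183.0 / 29.3 = 6.246 mg/L
t = ln(C₀ / C) / k = ln(6.246 / 1.86) / 0.04300
  = ln(3.358) / 0.04300 = 1.211 / 0.04300 = 28.16 h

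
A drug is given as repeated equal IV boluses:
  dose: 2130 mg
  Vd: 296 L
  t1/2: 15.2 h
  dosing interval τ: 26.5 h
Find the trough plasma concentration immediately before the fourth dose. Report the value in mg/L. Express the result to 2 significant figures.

3.0 mg/L

C₀ per dose = Dose / Vd = 2130 / 296 = 7.196 mg/L
k = ln2 / t½ = 0.693147 / 15.2 = 0.04560 h⁻¹
Fraction remaining after one interval: r = e^(−kτ) = e^(−0.04560 × 26.5) = 0.2987
Before dose 4, 3 doses have been given (aged 1τ, 2τ, 3τ).
C_trough = C₀ × (r + r² + … + r^3) = C₀ × r(1−r^3)/(1−r)
        = 7.196 × 0.2987 × (1 − 0.02665) / (1 − 0.2987) = 2.983 mg/L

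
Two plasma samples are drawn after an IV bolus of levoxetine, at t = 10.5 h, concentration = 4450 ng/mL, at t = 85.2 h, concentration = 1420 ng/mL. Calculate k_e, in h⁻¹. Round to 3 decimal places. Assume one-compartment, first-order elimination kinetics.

0.015 h⁻¹

k = ln(C₁/C₂) / (t₂ − t₁) = ln(4450/1420) / (85.2 − 10.5)
  = 1.142 / 74.70 = 0.01529 h⁻¹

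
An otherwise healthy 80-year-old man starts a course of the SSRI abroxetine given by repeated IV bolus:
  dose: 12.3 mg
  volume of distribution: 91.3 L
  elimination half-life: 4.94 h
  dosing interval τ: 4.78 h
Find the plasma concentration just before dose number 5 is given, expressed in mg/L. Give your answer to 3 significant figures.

0.131 mg/L

C₀ per dose = Dose / Vd = 12.3 / 91.3 = 0.1347 mg/L
k = ln2 / t½ = 0.693147 / 4.94 = 0.1403 h⁻¹
Fraction remaining after one interval: r = e^(−kτ) = e^(−0.1403 × 4.78) = 0.5114
Before dose 5, 4 doses have been given (aged 1τ, 2τ, 3τ, 4τ).
C_trough = C₀ × (r + r² + … + r^4) = C₀ × r(1−r^4)/(1−r)
        = 0.1347 × 0.5114 × (1 − 0.06840) / (1 − 0.5114) = 0.1313 mg/L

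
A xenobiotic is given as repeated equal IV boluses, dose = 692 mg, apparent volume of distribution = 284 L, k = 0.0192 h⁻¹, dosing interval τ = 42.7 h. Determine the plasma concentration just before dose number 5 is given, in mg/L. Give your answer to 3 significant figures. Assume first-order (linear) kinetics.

C₀ per dose = Dose / Vd = 692 / 284 = 2.437 mg/L
Fraction remaining after one interval: r = e^(−kτ) = e^(−0.01920 × 42.7) = 0.4405
Before dose 5, 4 doses have been given (aged 1τ, 2τ, 3τ, 4τ).
C_trough = C₀ × (r + r² + … + r^4) = C₀ × r(1−r^4)/(1−r)
        = 2.437 × 0.4405 × (1 − 0.03765) / (1 − 0.4405) = 1.846 mg/L

1.85 mg/L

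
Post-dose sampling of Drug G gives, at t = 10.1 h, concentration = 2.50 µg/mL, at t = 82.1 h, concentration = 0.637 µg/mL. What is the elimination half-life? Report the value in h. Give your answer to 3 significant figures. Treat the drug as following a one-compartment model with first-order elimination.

k = ln(C₁/C₂) / (t₂ − t₁) = ln(2.50/0.637) / (82.1 − 10.1)
  = 1.367 / 72.00 = 0.01899 h⁻¹
t½ = ln2 / k = 0.693147 / 0.01899 = 36.50 h

36.5 h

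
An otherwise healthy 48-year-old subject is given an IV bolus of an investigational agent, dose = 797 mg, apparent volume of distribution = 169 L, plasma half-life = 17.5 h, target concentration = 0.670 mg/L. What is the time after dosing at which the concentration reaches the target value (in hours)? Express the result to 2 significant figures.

C₀ = Dose / Vd = 797.0 / 169 = 4.716 mg/L
k = ln2 / t½ = 0.693147 / 17.5 = 0.03961 h⁻¹
t = ln(C₀ / C) / k = ln(4.716 / 0.670) / 0.03961
  = ln(7.039) / 0.03961 = 1.951 / 0.03961 = 49.26 h

49 h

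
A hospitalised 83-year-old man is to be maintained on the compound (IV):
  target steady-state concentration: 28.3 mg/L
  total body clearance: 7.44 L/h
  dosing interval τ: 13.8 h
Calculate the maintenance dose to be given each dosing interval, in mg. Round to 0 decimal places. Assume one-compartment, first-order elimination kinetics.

2906 mg

At steady state, Dose/τ = Css × CL.
Dose = Css × CL × τ = 28.3 × 7.440 × 13.8 = 2906 mg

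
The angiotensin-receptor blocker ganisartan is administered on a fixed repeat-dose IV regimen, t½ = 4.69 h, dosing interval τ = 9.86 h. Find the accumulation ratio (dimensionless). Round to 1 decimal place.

k = ln2 / t½ = 0.693147 / 4.69 = 0.1478 h⁻¹
e^(−kτ) = e^(−0.1478 × 9.86) = 0.2329
Accumulation ratio R = 1 / (1 − e^(−kτ)) = 1 / (1 − 0.2329) = 1.304

1.3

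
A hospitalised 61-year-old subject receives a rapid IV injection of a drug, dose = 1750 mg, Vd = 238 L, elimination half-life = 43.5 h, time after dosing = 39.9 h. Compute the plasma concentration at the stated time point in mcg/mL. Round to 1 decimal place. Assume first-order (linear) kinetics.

3.9 mcg/mL

C₀ = Dose / Vd = 1750 / 238 = 7.353 mg/L
k = ln2 / t½ = 0.693147 / 43.5 = 0.01593 h⁻¹
C = C₀ · e^(−k·t) = 7.353 × e^(−0.01593 × 39.9)
  = 7.353 × 0.5296 = 3.894 mg/L
(3.894 mg/L = 3.894 mcg/mL)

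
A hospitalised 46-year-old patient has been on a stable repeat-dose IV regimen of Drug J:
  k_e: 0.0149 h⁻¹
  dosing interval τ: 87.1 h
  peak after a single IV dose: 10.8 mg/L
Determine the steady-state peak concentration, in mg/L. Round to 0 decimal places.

e^(−kτ) = e^(−0.01490 × 87.1) = 0.2731
Accumulation ratio R = 1 / (1 − e^(−kτ)) = 1 / (1 − 0.2731) = 1.376
Steady-state peak = C₀ × R = 10.8 × 1.376 = 14.86 mg/L

15 mg/L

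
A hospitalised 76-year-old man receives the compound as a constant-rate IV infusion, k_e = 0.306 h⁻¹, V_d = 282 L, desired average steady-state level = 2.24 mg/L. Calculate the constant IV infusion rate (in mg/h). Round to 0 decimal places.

193 mg/h

CL = k × Vd = 0.3060 × 282 = 86.29 L/h
At steady state, infusion rate R₀ = Css × CL = 2.24 × 86.29 = 193.3 mg/h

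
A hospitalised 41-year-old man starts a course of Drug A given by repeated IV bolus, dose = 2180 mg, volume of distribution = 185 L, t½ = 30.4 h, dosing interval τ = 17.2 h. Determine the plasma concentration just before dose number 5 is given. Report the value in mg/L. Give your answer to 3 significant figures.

C₀ per dose = Dose / Vd = 2180 / 185 = 11.78 mg/L
k = ln2 / t½ = 0.693147 / 30.4 = 0.02280 h⁻¹
Fraction remaining after one interval: r = e^(−kτ) = e^(−0.02280 × 17.2) = 0.6756
Before dose 5, 4 doses have been given (aged 1τ, 2τ, 3τ, 4τ).
C_trough = C₀ × (r + r² + … + r^4) = C₀ × r(1−r^4)/(1−r)
        = 11.78 × 0.6756 × (1 − 0.2083) / (1 − 0.6756) = 19.42 mg/L

19.4 mg/L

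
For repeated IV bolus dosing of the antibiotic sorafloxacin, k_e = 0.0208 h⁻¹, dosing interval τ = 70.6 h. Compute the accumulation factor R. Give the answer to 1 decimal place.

e^(−kτ) = e^(−0.02080 × 70.6) = 0.2303
Accumulation ratio R = 1 / (1 − e^(−kτ)) = 1 / (1 − 0.2303) = 1.299

1.3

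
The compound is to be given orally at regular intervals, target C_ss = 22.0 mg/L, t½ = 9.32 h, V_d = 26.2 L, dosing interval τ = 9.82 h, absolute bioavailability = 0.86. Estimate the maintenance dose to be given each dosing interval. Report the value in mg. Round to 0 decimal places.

k = ln2 / t½ = 0.693147 / 9.32 = 0.07437 h⁻¹
CL = k × Vd = 0.07437 × 26.2 = 1.948 L/h
At steady state, F × (Dose/τ) = Css × CL.
Dose = Css × CL × τ / F = 22.0 × 1.948 × 9.82 / 0.86 = 489.4 mg

489 mg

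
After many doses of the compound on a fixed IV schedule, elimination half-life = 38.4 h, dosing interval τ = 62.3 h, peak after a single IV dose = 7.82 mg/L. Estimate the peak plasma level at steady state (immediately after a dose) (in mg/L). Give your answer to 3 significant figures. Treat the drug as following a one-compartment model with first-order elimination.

11.6 mg/L

k = ln2 / t½ = 0.693147 / 38.4 = 0.01805 h⁻¹
e^(−kτ) = e^(−0.01805 × 62.3) = 0.3248
Accumulation ratio R = 1 / (1 − e^(−kτ)) = 1 / (1 − 0.3248) = 1.481
Steady-state peak = C₀ × R = 7.82 × 1.481 = 11.58 mg/L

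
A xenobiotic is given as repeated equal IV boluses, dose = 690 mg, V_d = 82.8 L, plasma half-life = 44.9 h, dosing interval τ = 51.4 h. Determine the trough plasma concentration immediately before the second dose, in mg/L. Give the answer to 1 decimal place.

C₀ per dose = Dose / Vd = 690 / 82.8 = 8.333 mg/L
k = ln2 / t½ = 0.693147 / 44.9 = 0.01544 h⁻¹
Fraction remaining after one interval: r = e^(−kτ) = e^(−0.01544 × 51.4) = 0.4522
Before dose 2, 1 dose has been given (aged 1τ).
C_trough = C₀ × r = 8.333 × 0.4522 = 3.768 mg/L

3.8 mg/L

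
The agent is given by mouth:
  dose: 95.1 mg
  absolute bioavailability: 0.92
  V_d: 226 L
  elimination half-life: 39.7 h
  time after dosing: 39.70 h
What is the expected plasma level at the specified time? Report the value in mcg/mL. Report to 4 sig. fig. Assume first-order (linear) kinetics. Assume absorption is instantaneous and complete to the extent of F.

0.1936 mcg/mL

Amount reaching circulation = F × Dose = 0.92 × 95.10 = 87.49 mg
C₀ = F·Dose / Vd = 87.49 / 226 = 0.3871 mg/L
k = ln2 / t½ = 0.693147 / 39.7 = 0.01746 h⁻¹
t / t½ = 39.70 / 39.7 = 1 half-lives
C = C₀ × (1/2)^1 = 0.3871 × 0.5000 = 0.1936 mg/L
(0.1936 mg/L = 0.1936 mcg/mL)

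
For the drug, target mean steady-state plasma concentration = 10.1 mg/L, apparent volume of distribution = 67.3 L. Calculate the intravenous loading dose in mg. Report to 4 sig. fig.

679.7 mg

LD = Css × Vd = 10.1 × 67.3 = 679.7 mg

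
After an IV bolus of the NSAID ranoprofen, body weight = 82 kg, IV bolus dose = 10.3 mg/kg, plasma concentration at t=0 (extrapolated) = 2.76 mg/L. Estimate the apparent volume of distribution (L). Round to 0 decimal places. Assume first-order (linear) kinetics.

Dose = 10.3 × 82 = 844.6 mg
Vd = Dose / C₀ = 844.6 / 2.76 = 306.0 L

306 L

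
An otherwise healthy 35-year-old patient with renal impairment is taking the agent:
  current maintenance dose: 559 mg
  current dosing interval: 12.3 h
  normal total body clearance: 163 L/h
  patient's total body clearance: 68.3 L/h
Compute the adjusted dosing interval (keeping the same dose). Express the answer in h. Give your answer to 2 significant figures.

29 h

To keep the same average steady-state level, dosing rate must scale with clearance.
CL ratio = 68.3 / 163 = 0.4190
New interval (same dose) = 12.3 / 0.4190 = 29.36 h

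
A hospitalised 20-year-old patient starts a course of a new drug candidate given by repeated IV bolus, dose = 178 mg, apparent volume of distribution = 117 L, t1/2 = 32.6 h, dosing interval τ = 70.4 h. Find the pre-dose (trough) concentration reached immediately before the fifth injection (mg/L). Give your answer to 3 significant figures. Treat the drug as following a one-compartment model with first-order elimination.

0.438 mg/L

C₀ per dose = Dose / Vd = 178 / 117 = 1.521 mg/L
k = ln2 / t½ = 0.693147 / 32.6 = 0.02126 h⁻¹
Fraction remaining after one interval: r = e^(−kτ) = e^(−0.02126 × 70.4) = 0.2239
Before dose 5, 4 doses have been given (aged 1τ, 2τ, 3τ, 4τ).
C_trough = C₀ × (r + r² + … + r^4) = C₀ × r(1−r^4)/(1−r)
        = 1.521 × 0.2239 × (1 − 0.002513) / (1 − 0.2239) = 0.4377 mg/L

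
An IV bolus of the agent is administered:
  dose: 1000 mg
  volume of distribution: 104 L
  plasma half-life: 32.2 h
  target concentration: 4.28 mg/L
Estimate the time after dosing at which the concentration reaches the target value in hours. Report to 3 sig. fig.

C₀ = Dose / Vd = 1000 / 104 = 9.615 mg/L
k = ln2 / t½ = 0.693147 / 32.2 = 0.02153 h⁻¹
t = ln(C₀ / C) / k = ln(9.615 / 4.28) / 0.02153
  = ln(2.246) / 0.02153 = 0.8092 / 0.02153 = 37.58 h

37.6 h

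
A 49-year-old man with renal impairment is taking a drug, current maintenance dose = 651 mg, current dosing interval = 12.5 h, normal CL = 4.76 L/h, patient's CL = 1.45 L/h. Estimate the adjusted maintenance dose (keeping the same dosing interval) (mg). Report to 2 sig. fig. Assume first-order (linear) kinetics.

To keep the same average steady-state level, dosing rate must scale with clearance.
CL ratio = 1.45 / 4.76 = 0.3046
New dose (same interval) = 651 × 0.3046 = 198.3 mg

200 mg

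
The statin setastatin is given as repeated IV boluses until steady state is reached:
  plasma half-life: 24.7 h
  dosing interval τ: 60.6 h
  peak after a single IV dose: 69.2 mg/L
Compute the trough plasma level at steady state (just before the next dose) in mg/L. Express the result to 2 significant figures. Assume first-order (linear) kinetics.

k = ln2 / t½ = 0.693147 / 24.7 = 0.02806 h⁻¹
e^(−kτ) = e^(−0.02806 × 60.6) = 0.1826
Accumulation ratio R = 1 / (1 − e^(−kτ)) = 1 / (1 − 0.1826) = 1.223
Steady-state trough = C₀ × R × e^(−kτ) = 69.2 × 1.223 × 0.1826 = 15.45 mg/L

15 mg/L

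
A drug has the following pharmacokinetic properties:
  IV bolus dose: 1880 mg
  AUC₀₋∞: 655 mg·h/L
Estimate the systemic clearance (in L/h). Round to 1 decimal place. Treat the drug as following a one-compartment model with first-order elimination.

CL = Dose / AUC = 1880 / 655 = 2.870 L/h

2.9 L/h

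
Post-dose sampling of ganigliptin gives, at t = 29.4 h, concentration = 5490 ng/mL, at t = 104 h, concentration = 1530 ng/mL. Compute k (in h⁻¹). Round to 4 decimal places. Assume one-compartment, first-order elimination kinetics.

0.0171 h⁻¹

k = ln(C₁/C₂) / (t₂ − t₁) = ln(5490/1530) / (104 − 29.4)
  = 1.278 / 74.60 = 0.01713 h⁻¹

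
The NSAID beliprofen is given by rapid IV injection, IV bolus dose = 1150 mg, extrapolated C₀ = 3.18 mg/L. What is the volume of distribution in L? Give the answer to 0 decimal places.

Vd = Dose / C₀ = 1150 / 3.18 = 361.6 L

362 L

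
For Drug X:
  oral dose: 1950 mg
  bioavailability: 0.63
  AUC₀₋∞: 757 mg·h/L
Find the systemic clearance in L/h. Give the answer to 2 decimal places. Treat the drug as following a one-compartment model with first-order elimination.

1.62 L/h

CL = F·Dose / AUC = 0.63 × 1950 / 757 = 1.623 L/h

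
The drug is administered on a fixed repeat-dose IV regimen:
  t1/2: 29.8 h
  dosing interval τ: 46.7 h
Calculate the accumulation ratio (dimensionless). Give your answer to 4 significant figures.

k = ln2 / t½ = 0.693147 / 29.8 = 0.02326 h⁻¹
e^(−kτ) = e^(−0.02326 × 46.7) = 0.3375
Accumulation ratio R = 1 / (1 − e^(−kτ)) = 1 / (1 − 0.3375) = 1.509

1.509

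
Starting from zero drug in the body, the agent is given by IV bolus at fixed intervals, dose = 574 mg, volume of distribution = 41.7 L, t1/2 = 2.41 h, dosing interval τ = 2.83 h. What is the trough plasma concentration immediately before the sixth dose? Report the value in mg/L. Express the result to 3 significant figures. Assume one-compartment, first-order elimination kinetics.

10.8 mg/L

C₀ per dose = Dose / Vd = 574 / 41.7 = 13.76 mg/L
k = ln2 / t½ = 0.693147 / 2.41 = 0.2876 h⁻¹
Fraction remaining after one interval: r = e^(−kτ) = e^(−0.2876 × 2.83) = 0.4431
Before dose 6, 5 doses have been given (aged 1τ, 2τ, 3τ, 4τ, 5τ).
C_trough = C₀ × (r + r² + … + r^5) = C₀ × r(1−r^5)/(1−r)
        = 13.76 × 0.4431 × (1 − 0.01708) / (1 − 0.4431) = 10.76 mg/L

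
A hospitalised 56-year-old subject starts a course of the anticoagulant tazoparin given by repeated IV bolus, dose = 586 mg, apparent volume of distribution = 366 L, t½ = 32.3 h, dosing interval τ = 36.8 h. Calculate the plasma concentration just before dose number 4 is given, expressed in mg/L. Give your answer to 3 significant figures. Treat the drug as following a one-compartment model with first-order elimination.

C₀ per dose = Dose / Vd = 586 / 366 = 1.601 mg/L
k = ln2 / t½ = 0.693147 / 32.3 = 0.02146 h⁻¹
Fraction remaining after one interval: r = e^(−kτ) = e^(−0.02146 × 36.8) = 0.4540
Before dose 4, 3 doses have been given (aged 1τ, 2τ, 3τ).
C_trough = C₀ × (r + r² + … + r^3) = C₀ × r(1−r^3)/(1−r)
        = 1.601 × 0.4540 × (1 − 0.09358) / (1 − 0.4540) = 1.207 mg/L

1.21 mg/L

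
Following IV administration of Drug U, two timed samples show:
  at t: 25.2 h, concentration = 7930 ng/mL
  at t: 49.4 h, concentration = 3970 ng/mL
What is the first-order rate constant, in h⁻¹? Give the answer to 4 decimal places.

0.0286 h⁻¹

k = ln(C₁/C₂) / (t₂ − t₁) = ln(7930/3970) / (49.4 − 25.2)
  = 0.6919 / 24.20 = 0.02859 h⁻¹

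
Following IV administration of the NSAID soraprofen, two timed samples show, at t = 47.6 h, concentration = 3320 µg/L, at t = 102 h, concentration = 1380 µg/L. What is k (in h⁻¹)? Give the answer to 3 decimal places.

k = ln(C₁/C₂) / (t₂ − t₁) = ln(3320/1380) / (102 − 47.6)
  = 0.8779 / 54.40 = 0.01614 h⁻¹

0.016 h⁻¹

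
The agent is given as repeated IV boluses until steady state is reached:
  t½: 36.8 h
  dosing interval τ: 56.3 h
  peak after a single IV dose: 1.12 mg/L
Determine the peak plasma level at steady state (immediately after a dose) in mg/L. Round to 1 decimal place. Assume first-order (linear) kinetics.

k = ln2 / t½ = 0.693147 / 36.8 = 0.01884 h⁻¹
e^(−kτ) = e^(−0.01884 × 56.3) = 0.3462
Accumulation ratio R = 1 / (1 − e^(−kτ)) = 1 / (1 − 0.3462) = 1.530
Steady-state peak = C₀ × R = 1.12 × 1.530 = 1.714 mg/L

1.7 mg/L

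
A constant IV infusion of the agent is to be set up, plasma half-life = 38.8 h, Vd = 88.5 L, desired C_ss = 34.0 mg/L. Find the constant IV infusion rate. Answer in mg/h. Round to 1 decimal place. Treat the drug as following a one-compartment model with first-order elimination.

k = ln2 / t½ = 0.693147 / 38.8 = 0.01786 h⁻¹
CL = k × Vd = 0.01786 × 88.5 = 1.581 L/h
At steady state, infusion rate R₀ = Css × CL = 34.0 × 1.581 = 53.75 mg/h

53.8 mg/h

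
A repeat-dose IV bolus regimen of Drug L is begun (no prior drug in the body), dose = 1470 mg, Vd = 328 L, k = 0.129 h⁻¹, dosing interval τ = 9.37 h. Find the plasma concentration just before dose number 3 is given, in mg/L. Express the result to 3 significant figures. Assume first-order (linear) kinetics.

1.74 mg/L

C₀ per dose = Dose / Vd = 1470 / 328 = 4.482 mg/L
Fraction remaining after one interval: r = e^(−kτ) = e^(−0.1290 × 9.37) = 0.2986
Before dose 3, 2 doses have been given (aged 1τ, 2τ).
C_trough = C₀ × (r + r²) = 4.482 × (0.2986 + 0.08916) = 1.738 mg/L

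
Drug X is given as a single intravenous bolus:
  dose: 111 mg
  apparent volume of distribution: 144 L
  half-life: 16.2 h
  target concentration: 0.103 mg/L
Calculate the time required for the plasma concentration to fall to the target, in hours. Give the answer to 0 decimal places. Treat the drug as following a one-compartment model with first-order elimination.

47 h

C₀ = Dose / Vd = 111.0 / 144 = 0.7708 mg/L
k = ln2 / t½ = 0.693147 / 16.2 = 0.04279 h⁻¹
t = ln(C₀ / C) / k = ln(0.7708 / 0.103) / 0.04279
  = ln(7.483) / 0.04279 = 2.013 / 0.04279 = 47.04 h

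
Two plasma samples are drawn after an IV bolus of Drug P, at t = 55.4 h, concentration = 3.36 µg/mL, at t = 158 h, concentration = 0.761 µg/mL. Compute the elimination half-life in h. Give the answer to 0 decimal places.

48 h

k = ln(C₁/C₂) / (t₂ − t₁) = ln(3.36/0.761) / (158 − 55.4)
  = 1.485 / 102.6 = 0.01447 h⁻¹
t½ = ln2 / k = 0.693147 / 0.01447 = 47.90 h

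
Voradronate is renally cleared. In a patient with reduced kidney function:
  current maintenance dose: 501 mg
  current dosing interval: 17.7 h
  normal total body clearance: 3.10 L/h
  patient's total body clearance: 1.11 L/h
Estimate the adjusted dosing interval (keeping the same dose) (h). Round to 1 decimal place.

To keep the same average steady-state level, dosing rate must scale with clearance.
CL ratio = 1.11 / 3.10 = 0.3581
New interval (same dose) = 17.7 / 0.3581 = 49.43 h

49.4 h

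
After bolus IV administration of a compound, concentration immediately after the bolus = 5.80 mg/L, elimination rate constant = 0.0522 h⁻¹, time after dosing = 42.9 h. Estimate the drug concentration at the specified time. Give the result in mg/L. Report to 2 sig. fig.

C = C₀ · e^(−k·t) = 5.800 × e^(−0.05220 × 42.9)
  = 5.800 × 0.1065 = 0.6177 mg/L

0.62 mg/L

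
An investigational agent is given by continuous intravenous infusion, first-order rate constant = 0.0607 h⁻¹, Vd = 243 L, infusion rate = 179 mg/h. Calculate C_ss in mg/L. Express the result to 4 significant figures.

CL = k × Vd = 0.06070 × 243 = 14.75 L/h
At steady state Css = R₀ / CL = 179 / 14.75 = 12.14 mg/L

12.14 mg/L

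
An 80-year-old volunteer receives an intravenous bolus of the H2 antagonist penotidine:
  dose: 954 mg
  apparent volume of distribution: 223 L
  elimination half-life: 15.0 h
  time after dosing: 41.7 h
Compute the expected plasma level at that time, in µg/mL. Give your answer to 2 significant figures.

C₀ = Dose / Vd = 954.0 / 223 = 4.278 mg/L
k = ln2 / t½ = 0.693147 / 15.0 = 0.04621 h⁻¹
C = C₀ · e^(−k·t) = 4.278 × e^(−0.04621 × 41.7)
  = 4.278 × 0.1456 = 0.6229 mg/L
(0.6229 mg/L = 0.6229 µg/mL)

0.62 µg/mL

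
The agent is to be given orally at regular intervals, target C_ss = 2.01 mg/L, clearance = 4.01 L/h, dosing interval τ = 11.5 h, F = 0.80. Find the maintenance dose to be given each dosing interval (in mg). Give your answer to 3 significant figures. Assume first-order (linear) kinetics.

116 mg

At steady state, F × (Dose/τ) = Css × CL.
Dose = Css × CL × τ / F = 2.01 × 4.010 × 11.5 / 0.80 = 115.9 mg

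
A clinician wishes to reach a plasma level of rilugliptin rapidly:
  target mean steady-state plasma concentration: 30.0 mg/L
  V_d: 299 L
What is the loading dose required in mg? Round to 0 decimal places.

8970 mg

LD = Css × Vd = 30.0 × 299 = 8970 mg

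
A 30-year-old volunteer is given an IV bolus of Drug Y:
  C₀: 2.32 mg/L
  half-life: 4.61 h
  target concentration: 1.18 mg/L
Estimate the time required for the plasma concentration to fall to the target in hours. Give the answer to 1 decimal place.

k = ln2 / t½ = 0.693147 / 4.61 = 0.1504 h⁻¹
t = ln(C₀ / C) / k = ln(2.320 / 1.18) / 0.1504
  = ln(1.966) / 0.1504 = 0.6760 / 0.1504 = 4.495 h

4.5 h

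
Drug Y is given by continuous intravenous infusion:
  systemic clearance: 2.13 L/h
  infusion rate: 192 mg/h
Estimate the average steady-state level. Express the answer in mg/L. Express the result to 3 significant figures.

At steady state Css = R₀ / CL = 192 / 2.130 = 90.14 mg/L

90.1 mg/L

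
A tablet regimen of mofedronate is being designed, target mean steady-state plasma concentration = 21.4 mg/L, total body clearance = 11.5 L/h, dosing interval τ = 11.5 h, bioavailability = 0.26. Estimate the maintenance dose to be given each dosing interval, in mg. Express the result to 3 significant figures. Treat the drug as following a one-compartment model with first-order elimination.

10900 mg

At steady state, F × (Dose/τ) = Css × CL.
Dose = Css × CL × τ / F = 21.4 × 11.50 × 11.5 / 0.26 = 10890 mg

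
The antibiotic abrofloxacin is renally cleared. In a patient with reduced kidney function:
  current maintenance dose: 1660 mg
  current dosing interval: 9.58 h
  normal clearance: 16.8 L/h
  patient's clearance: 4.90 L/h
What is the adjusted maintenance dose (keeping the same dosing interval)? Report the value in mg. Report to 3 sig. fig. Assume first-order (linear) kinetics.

484 mg

To keep the same average steady-state level, dosing rate must scale with clearance.
CL ratio = 4.90 / 16.8 = 0.2917
New dose (same interval) = 1660 × 0.2917 = 484.2 mg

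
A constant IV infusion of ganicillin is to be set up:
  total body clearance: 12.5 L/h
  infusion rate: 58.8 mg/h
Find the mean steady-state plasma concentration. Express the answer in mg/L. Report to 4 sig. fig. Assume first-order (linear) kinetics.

At steady state Css = R₀ / CL = 58.8 / 12.50 = 4.704 mg/L

4.704 mg/L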